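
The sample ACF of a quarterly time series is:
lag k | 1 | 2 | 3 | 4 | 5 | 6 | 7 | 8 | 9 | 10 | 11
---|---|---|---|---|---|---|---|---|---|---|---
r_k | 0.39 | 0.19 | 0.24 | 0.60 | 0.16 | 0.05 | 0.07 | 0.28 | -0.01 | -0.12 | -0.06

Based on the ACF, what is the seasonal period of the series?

The largest autocorrelation is r_4 = 0.60; the remaining lags stay at or below 0.39. The elevated value at lag 1 (0.39), dropping to 0.19 at lag 2, reflects decaying short-term dependence rather than seasonality.
The dominant spike at lag 4 indicates a seasonal period of 4.

4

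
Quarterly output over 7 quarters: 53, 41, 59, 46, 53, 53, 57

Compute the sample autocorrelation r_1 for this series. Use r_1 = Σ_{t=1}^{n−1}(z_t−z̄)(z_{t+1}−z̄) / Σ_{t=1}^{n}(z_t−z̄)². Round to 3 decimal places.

Mean z̄ = (53 + 41 + 59 + 46 + 53 + 53 + 57)/7 = 51.7143
Deviations from mean: 1.2857, -10.7143, 7.2857, -5.7143, 1.2857, 1.2857, 5.2857
Numerator Σ_{t=1}^{6}(z_t−z̄)(z_{t+1}−z̄) = -132.3673
Denominator Σ(z_t−z̄)² = 233.4286
r_1 = -132.3673 / 233.4286 = -0.567

-0.567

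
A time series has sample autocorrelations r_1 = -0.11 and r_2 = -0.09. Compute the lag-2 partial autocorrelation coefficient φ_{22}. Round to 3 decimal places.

-0.103

φ_{22} = (r_2 − r_1²) / (1 − r_1²)
r_1² = (-0.11)² = 0.0121
Numerator = -0.09 − 0.0121 = -0.1021; denominator = 1 − 0.0121 = 0.9879
φ_{22} = -0.1021 / 0.9879 = -0.103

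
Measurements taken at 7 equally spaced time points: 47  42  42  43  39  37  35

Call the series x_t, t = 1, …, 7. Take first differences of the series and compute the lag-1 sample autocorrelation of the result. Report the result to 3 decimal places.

-0.231

First differences Δx: -5, 0, 1, -4, -2, -2
Mean of differences = -2.0000
Numerator Σ(Δx_t−Δx̄)(Δx_{t+1}−Δx̄) = -6.0000
Denominator Σ(Δx_t−Δx̄)² = 26.0000
r_1(Δx) = -6.0000 / 26.0000 = -0.231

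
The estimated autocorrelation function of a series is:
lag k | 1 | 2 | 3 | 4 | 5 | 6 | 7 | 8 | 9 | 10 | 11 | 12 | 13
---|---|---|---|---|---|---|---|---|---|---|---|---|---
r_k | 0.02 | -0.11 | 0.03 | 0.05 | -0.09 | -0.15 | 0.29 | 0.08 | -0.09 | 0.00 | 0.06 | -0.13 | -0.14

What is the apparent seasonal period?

7

The largest autocorrelation is r_7 = 0.29; the remaining lags stay at or below 0.08.
The dominant spike at lag 7 indicates a seasonal period of 7.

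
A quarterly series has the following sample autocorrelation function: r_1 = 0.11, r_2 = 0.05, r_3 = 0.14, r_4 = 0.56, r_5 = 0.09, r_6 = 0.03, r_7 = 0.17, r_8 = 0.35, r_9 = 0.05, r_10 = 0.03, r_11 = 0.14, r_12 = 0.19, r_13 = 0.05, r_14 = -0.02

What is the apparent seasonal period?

4

The largest autocorrelation is r_4 = 0.56, with weaker echoes at lags 8 (0.35) and 12 (0.19); the remaining lags stay at or below 0.17.
The dominant spike at lag 4 indicates a seasonal period of 4.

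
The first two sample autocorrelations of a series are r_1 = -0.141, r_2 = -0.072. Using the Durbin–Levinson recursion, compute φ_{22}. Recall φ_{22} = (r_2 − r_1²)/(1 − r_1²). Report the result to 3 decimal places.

φ_{22} = (r_2 − r_1²) / (1 − r_1²)
r_1² = (-0.141)² = 0.019881
Numerator = -0.072 − 0.0199 = -0.0919; denominator = 1 − 0.0199 = 0.9801
φ_{22} = -0.0919 / 0.9801 = -0.094

-0.094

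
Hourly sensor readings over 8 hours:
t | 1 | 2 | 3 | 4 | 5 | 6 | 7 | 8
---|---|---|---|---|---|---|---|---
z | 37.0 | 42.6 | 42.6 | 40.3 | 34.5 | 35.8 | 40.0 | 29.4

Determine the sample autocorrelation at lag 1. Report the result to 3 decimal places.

Mean z̄ = (37.0 + 42.6 + 42.6 + 40.3 + 34.5 + 35.8 + 40.0 + 29.4)/8 = 37.7750
Deviations from mean: -0.7750, 4.8250, 4.8250, 2.5250, -3.2750, -1.9750, 2.2250, -8.3750
Numerator Σ_{t=1}^{7}(z_t−z̄)(z_{t+1}−z̄) = 6.8944
Denominator Σ(z_t−z̄)² = 143.2550
r_1 = 6.8944 / 143.2550 = 0.048

0.048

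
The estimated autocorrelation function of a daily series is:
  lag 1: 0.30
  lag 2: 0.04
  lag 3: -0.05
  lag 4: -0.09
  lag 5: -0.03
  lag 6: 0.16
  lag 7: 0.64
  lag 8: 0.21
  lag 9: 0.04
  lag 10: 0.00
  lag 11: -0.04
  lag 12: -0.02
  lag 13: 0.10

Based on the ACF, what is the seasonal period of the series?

7

The largest autocorrelation is r_7 = 0.64; the remaining lags stay at or below 0.30. The elevated value at lag 1 (0.30), dropping to 0.04 at lag 2, reflects decaying short-term dependence rather than seasonality.
The dominant spike at lag 7 indicates a seasonal period of 7.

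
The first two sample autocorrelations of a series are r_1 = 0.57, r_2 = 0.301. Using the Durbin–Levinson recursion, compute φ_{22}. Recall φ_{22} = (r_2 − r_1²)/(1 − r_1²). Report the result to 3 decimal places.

φ_{22} = (r_2 − r_1²) / (1 − r_1²)
r_1² = (0.57)² = 0.3249
Numerator = 0.301 − 0.3249 = -0.0239; denominator = 1 − 0.3249 = 0.6751
φ_{22} = -0.0239 / 0.6751 = -0.035

-0.035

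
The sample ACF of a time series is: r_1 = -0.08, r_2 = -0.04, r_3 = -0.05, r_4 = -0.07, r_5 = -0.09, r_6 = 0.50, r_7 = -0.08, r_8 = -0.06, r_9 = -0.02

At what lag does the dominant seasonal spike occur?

The largest autocorrelation is r_6 = 0.50; the remaining lags stay at or below -0.02.
The dominant spike at lag 6 indicates a seasonal period of 6.

6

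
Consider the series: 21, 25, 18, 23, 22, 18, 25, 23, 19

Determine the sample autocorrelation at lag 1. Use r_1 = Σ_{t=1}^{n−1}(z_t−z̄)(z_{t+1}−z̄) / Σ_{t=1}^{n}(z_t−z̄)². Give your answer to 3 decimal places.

Mean z̄ = (21 + 25 + 18 + 23 + 22 + 18 + 25 + 23 + 19)/9 = 21.5556
Numerator Σ_{t=1}^{8}(z_t−z̄)(z_{t+1}−z̄) = -31.1975
Denominator Σ(z_t−z̄)² = 60.2222
r_1 = -31.1975 / 60.2222 = -0.518

-0.518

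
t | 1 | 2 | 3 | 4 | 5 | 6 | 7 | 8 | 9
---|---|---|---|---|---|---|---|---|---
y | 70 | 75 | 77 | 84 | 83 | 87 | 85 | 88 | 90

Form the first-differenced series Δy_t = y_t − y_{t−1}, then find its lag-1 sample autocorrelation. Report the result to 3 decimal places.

First differences Δy: 5, 2, 7, -1, 4, -2, 3, 2
Mean of differences = 2.5000
Numerator Σ(Δy_t−Δȳ)(Δy_{t+1}−Δȳ) = -33.7500
Denominator Σ(Δy_t−Δȳ)² = 62.0000
r_1(Δy) = -33.7500 / 62.0000 = -0.544

-0.544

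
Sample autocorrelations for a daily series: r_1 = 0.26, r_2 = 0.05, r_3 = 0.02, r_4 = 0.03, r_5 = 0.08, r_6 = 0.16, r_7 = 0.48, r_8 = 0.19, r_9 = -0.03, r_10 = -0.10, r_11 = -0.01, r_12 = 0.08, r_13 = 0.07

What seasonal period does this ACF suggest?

The largest autocorrelation is r_7 = 0.48; the remaining lags stay at or below 0.26. The elevated value at lag 1 (0.26), dropping to 0.05 at lag 2, reflects decaying short-term dependence rather than seasonality.
The dominant spike at lag 7 indicates a seasonal period of 7.

7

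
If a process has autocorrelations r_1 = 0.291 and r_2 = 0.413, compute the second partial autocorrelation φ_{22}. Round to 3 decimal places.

0.359

φ_{22} = (r_2 − r_1²) / (1 − r_1²)
r_1² = (0.291)² = 0.084681
Numerator = 0.413 − 0.0847 = 0.3283; denominator = 1 − 0.0847 = 0.9153
φ_{22} = 0.3283 / 0.9153 = 0.359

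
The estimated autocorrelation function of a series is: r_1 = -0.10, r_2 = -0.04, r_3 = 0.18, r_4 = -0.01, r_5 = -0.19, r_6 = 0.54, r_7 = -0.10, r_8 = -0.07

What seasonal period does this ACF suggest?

6

The largest autocorrelation is r_6 = 0.54; the remaining lags stay at or below 0.18.
The dominant spike at lag 6 indicates a seasonal period of 6.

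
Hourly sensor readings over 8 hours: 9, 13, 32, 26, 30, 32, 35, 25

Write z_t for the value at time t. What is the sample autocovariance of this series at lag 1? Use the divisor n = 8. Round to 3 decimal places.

Mean z̄ = (9 + 13 + 32 + 26 + 30 + 32 + 35 + 25)/8 = 25.2500
Σ_{t=1}^{7}(z_t−z̄)(z_{t+1}−z̄) = 220.4375
γ_1 = 220.4375 / 8 = 27.555

27.555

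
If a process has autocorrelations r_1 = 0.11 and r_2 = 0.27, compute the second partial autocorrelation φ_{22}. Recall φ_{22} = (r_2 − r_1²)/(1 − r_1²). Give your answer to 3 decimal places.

φ_{22} = (r_2 − r_1²) / (1 − r_1²)
r_1² = (0.11)² = 0.0121
Numerator = 0.27 − 0.0121 = 0.2579; denominator = 1 − 0.0121 = 0.9879
φ_{22} = 0.2579 / 0.9879 = 0.261

0.261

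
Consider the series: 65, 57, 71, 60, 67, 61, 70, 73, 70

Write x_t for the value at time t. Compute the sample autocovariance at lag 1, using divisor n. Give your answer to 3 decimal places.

-4.556

Mean x̄ = (65 + 57 + 71 + 60 + 67 + 61 + 70 + 73 + 70)/9 = 66.0000
Σ_{t=1}^{8}(x_t−x̄)(x_{t+1}−x̄) = -41.0000
γ_1 = -41.0000 / 9 = -4.556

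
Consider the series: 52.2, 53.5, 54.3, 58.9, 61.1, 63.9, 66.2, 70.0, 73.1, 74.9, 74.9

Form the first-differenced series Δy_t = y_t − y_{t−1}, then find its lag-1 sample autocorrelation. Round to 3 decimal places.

-0.011

First differences Δy: 1.3, 0.8, 4.6, 2.2, 2.8, 2.3, 3.8, 3.1, 1.8, 0.0
Mean of differences = 2.2700
Numerator Σ(Δy_t−Δȳ)(Δy_{t+1}−Δȳ) = -0.1909
Denominator Σ(Δy_t−Δȳ)² = 17.2210
r_1(Δy) = -0.1909 / 17.2210 = -0.011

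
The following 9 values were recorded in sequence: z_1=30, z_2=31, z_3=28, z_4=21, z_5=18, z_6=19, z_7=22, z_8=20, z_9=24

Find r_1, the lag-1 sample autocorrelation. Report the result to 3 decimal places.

Mean z̄ = (30 + 31 + 28 + 21 + 18 + 19 + 22 + 20 + 24)/9 = 23.6667
Numerator Σ_{t=1}^{8}(z_t−z̄)(z_{t+1}−z̄) = 120.8889
Denominator Σ(z_t−z̄)² = 190.0000
r_1 = 120.8889 / 190.0000 = 0.636

0.636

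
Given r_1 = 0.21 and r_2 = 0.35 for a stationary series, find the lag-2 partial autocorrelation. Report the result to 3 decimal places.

0.320

φ_{22} = (r_2 − r_1²) / (1 − r_1²)
r_1² = (0.21)² = 0.0441
Numerator = 0.35 − 0.0441 = 0.3059; denominator = 1 − 0.0441 = 0.9559
φ_{22} = 0.3059 / 0.9559 = 0.320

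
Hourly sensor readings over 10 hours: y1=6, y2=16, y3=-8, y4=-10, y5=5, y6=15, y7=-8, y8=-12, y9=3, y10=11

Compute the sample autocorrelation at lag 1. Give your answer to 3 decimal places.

0.040

Mean ȳ = (6 + 16 − 8 − 10 + 5 + 15 − 8 − 12 + 3 + 11)/10 = 1.8000
Numerator Σ_{t=1}^{9}(y_t−ȳ)(y_{t+1}−ȳ) = 40.9600
Denominator Σ(y_t−ȳ)² = 1011.6000
r_1 = 40.9600 / 1011.6000 = 0.040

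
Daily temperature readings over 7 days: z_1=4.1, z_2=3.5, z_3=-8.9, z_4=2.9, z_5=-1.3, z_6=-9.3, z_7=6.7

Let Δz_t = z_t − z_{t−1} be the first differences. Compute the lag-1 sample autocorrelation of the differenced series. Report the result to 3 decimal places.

First differences Δz: -0.6, -12.4, 11.8, -4.2, -8.0, 16.0
Mean of differences = 0.4333
Numerator Σ(Δz_t−Δz̄)(Δz_{t+1}−Δz̄) = -277.4811
Denominator Σ(Δz_t−Δz̄)² = 629.8733
r_1(Δz) = -277.4811 / 629.8733 = -0.441

-0.441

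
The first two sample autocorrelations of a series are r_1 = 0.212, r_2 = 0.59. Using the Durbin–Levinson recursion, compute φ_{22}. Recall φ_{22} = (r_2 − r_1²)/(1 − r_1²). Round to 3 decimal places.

0.571

φ_{22} = (r_2 − r_1²) / (1 − r_1²)
r_1² = (0.212)² = 0.044944
Numerator = 0.59 − 0.0449 = 0.5451; denominator = 1 − 0.0449 = 0.9551
φ_{22} = 0.5451 / 0.9551 = 0.571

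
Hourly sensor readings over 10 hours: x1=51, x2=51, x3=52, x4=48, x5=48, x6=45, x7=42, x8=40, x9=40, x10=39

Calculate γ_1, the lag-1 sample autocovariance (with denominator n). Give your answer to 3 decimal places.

17.404

Mean x̄ = (51 + 51 + 52 + 48 + 48 + 45 + 42 + 40 + 40 + 39)/10 = 45.6000
Σ_{t=1}^{9}(x_t−x̄)(x_{t+1}−x̄) = 174.0400
γ_1 = 174.0400 / 10 = 17.404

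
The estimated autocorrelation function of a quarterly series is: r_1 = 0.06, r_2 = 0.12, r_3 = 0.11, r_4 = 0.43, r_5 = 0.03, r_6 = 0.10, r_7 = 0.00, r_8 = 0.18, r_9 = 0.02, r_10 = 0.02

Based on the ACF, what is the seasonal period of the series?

4

The largest autocorrelation is r_4 = 0.43, with a weaker echo at lag 8 (0.18); the remaining lags stay at or below 0.12.
The dominant spike at lag 4 indicates a seasonal period of 4.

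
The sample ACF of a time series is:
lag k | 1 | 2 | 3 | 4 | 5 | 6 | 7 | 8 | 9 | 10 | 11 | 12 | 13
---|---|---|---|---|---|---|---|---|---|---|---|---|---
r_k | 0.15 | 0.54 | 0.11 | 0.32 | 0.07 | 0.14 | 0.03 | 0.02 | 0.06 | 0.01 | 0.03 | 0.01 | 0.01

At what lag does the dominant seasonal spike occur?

2

The largest autocorrelation is r_2 = 0.54, with a weaker echo at lag 4 (0.32); the remaining lags stay at or below 0.15.
The dominant spike at lag 2 indicates a seasonal period of 2.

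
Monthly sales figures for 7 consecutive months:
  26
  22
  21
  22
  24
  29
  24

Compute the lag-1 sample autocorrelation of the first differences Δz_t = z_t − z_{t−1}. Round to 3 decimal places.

-0.109

First differences Δz: -4, -1, 1, 2, 5, -5
Mean of differences = -0.3333
Numerator Σ(Δz_t−Δz̄)(Δz_{t+1}−Δz̄) = -7.7778
Denominator Σ(Δz_t−Δz̄)² = 71.3333
r_1(Δz) = -7.7778 / 71.3333 = -0.109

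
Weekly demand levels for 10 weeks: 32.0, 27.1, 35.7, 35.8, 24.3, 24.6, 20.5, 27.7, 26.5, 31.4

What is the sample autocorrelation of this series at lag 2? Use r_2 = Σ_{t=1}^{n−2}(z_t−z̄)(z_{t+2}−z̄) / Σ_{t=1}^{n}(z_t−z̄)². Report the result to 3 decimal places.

Mean z̄ = (32.0 + 27.1 + 35.7 + 35.8 + 24.3 + 24.6 + 20.5 + 27.7 + 26.5 + 31.4)/10 = 28.5600
Numerator Σ_{t=1}^{8}(z_t−z̄)(z_{t+2}−z̄) = 6.8068
Denominator Σ(z_t−z̄)² = 229.2040
r_2 = 6.8068 / 229.2040 = 0.030

0.030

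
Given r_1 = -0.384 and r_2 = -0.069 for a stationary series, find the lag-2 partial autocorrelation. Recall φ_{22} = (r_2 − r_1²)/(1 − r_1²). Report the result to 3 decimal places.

φ_{22} = (r_2 − r_1²) / (1 − r_1²)
r_1² = (-0.384)² = 0.147456
Numerator = -0.069 − 0.1475 = -0.2165; denominator = 1 − 0.1475 = 0.8525
φ_{22} = -0.2165 / 0.8525 = -0.254

-0.254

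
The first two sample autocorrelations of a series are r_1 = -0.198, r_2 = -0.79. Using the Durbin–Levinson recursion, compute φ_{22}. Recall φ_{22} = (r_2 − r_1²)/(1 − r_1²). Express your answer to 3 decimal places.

-0.863

φ_{22} = (r_2 − r_1²) / (1 − r_1²)
r_1² = (-0.198)² = 0.039204
Numerator = -0.79 − 0.0392 = -0.8292; denominator = 1 − 0.0392 = 0.9608
φ_{22} = -0.8292 / 0.9608 = -0.863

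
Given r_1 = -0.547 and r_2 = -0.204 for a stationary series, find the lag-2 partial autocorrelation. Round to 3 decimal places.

-0.718

φ_{22} = (r_2 − r_1²) / (1 − r_1²)
r_1² = (-0.547)² = 0.299209
Numerator = -0.204 − 0.2992 = -0.5032; denominator = 1 − 0.2992 = 0.7008
φ_{22} = -0.5032 / 0.7008 = -0.718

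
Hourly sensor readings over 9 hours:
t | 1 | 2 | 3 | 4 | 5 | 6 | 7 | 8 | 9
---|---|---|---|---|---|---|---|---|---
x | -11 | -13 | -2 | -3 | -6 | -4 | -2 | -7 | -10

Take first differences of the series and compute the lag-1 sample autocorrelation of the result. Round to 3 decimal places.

-0.157

First differences Δx: -2, 11, -1, -3, 2, 2, -5, -3
Mean of differences = 0.1250
Numerator Σ(Δx_t−Δx̄)(Δx_{t+1}−Δx̄) = -27.7656
Denominator Σ(Δx_t−Δx̄)² = 176.8750
r_1(Δx) = -27.7656 / 176.8750 = -0.157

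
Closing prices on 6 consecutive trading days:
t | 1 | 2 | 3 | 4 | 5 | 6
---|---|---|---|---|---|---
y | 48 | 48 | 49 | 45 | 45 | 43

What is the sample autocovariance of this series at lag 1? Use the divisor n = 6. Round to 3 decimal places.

1.648

Mean ȳ = (48 + 48 + 49 + 45 + 45 + 43)/6 = 46.3333
Σ_{t=1}^{5}(y_t−ȳ)(y_{t+1}−ȳ) = 9.8889
γ_1 = 9.8889 / 6 = 1.648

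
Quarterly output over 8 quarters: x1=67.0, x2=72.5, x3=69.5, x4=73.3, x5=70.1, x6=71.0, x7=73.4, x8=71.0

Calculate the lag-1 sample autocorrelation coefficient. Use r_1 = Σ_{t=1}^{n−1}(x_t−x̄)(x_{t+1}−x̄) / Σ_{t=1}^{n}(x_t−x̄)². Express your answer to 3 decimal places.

-0.423

Mean x̄ = (67.0 + 72.5 + 69.5 + 73.3 + 70.1 + 71.0 + 73.4 + 71.0)/8 = 70.9750
Numerator Σ_{t=1}^{7}(x_t−x̄)(x_{t+1}−x̄) = -13.6756
Denominator Σ(x_t−x̄)² = 32.3550
r_1 = -13.6756 / 32.3550 = -0.423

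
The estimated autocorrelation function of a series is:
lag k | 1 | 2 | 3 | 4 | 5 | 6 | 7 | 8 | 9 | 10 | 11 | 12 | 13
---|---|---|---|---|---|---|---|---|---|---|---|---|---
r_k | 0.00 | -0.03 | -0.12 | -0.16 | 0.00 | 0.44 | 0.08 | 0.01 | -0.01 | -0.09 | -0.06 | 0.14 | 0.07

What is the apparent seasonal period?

The largest autocorrelation is r_6 = 0.44; the remaining lags stay at or below 0.14.
The dominant spike at lag 6 indicates a seasonal period of 6.

6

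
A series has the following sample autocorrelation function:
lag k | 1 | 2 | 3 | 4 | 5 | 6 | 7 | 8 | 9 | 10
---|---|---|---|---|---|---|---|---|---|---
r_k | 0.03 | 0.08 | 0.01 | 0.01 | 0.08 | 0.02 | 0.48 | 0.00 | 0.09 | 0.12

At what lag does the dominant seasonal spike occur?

The largest autocorrelation is r_7 = 0.48; the remaining lags stay at or below 0.12.
The dominant spike at lag 7 indicates a seasonal period of 7.

7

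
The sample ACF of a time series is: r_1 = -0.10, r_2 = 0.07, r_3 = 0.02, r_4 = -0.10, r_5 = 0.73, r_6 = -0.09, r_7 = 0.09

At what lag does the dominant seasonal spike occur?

The largest autocorrelation is r_5 = 0.73; the remaining lags stay at or below 0.09.
The dominant spike at lag 5 indicates a seasonal period of 5.

5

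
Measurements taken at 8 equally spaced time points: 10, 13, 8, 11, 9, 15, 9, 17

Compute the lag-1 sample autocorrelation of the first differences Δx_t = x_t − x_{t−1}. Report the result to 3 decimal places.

-0.733

First differences Δx: 3, -5, 3, -2, 6, -6, 8
Mean of differences = 1.0000
Numerator Σ(Δx_t−Δx̄)(Δx_{t+1}−Δx̄) = -129.0000
Denominator Σ(Δx_t−Δx̄)² = 176.0000
r_1(Δx) = -129.0000 / 176.0000 = -0.733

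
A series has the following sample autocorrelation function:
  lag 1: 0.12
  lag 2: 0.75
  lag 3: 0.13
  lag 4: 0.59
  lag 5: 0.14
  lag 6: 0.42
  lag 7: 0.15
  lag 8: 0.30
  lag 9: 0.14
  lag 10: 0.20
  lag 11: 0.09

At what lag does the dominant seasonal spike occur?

2

The largest autocorrelation is r_2 = 0.75, with weaker echoes at lags 4 (0.59), 6 (0.42), 8 (0.30) and 10 (0.20); the remaining lags stay at or below 0.15.
The dominant spike at lag 2 indicates a seasonal period of 2.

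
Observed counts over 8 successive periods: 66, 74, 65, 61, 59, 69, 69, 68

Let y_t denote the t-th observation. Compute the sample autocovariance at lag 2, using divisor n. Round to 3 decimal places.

-7.441

Mean ȳ = (66 + 74 + 65 + 61 + 59 + 69 + 69 + 68)/8 = 66.3750
Σ_{t=1}^{6}(y_t−ȳ)(y_{t+2}−ȳ) = -59.5313
γ_2 = -59.5313 / 8 = -7.441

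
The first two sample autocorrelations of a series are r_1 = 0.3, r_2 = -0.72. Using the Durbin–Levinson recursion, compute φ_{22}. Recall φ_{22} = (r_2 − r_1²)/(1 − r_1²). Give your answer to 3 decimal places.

-0.890

φ_{22} = (r_2 − r_1²) / (1 − r_1²)
r_1² = (0.3)² = 0.09
Numerator = -0.72 − 0.0900 = -0.8100; denominator = 1 − 0.0900 = 0.9100
φ_{22} = -0.8100 / 0.9100 = -0.890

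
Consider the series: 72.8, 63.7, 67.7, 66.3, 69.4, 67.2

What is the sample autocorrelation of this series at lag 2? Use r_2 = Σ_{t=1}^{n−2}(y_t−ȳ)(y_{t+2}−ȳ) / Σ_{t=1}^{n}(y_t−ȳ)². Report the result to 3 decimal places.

Mean ȳ = (72.8 + 63.7 + 67.7 + 66.3 + 69.4 + 67.2)/6 = 67.8500
Σ(y_t−ȳ)(y_{t+2}−ȳ) = (-0.7425) + (6.4325) + (-0.2325) + (1.0075) = 6.4650
Denominator Σ(y_t−ȳ)² = 46.9750
r_2 = 6.4650 / 46.9750 = 0.138

0.138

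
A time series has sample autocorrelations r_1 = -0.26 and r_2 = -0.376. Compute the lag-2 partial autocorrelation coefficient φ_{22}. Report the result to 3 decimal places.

-0.476

φ_{22} = (r_2 − r_1²) / (1 − r_1²)
r_1² = (-0.26)² = 0.0676
Numerator = -0.376 − 0.0676 = -0.4436; denominator = 1 − 0.0676 = 0.9324
φ_{22} = -0.4436 / 0.9324 = -0.476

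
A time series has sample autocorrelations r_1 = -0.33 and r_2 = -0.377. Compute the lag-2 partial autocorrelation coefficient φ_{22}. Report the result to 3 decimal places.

-0.545

φ_{22} = (r_2 − r_1²) / (1 − r_1²)
r_1² = (-0.33)² = 0.1089
Numerator = -0.377 − 0.1089 = -0.4859; denominator = 1 − 0.1089 = 0.8911
φ_{22} = -0.4859 / 0.8911 = -0.545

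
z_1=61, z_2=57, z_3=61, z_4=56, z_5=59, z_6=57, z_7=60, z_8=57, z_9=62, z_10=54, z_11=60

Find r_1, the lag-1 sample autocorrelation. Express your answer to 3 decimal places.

Mean z̄ = (61 + 57 + 61 + 56 + 59 + 57 + 60 + 57 + 62 + 54 + 60)/11 = 58.5455
Numerator Σ_{t=1}^{10}(z_t−z̄)(z_{t+1}−z̄) = -47.8430
Denominator Σ(z_t−z̄)² = 62.7273
r_1 = -47.8430 / 62.7273 = -0.763

-0.763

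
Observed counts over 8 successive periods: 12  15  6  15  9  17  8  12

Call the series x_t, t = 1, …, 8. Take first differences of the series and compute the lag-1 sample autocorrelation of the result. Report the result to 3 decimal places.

-0.864

First differences Δx: 3, -9, 9, -6, 8, -9, 4
Mean of differences = 0.0000
Numerator Σ(Δx_t−Δx̄)(Δx_{t+1}−Δx̄) = -318.0000
Denominator Σ(Δx_t−Δx̄)² = 368.0000
r_1(Δx) = -318.0000 / 368.0000 = -0.864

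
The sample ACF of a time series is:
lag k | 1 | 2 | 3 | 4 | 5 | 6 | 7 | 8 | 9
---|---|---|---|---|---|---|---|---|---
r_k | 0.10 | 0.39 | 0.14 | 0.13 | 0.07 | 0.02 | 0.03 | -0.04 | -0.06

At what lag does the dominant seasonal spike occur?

2

The largest autocorrelation is r_2 = 0.39; the remaining lags stay at or below 0.14.
The dominant spike at lag 2 indicates a seasonal period of 2.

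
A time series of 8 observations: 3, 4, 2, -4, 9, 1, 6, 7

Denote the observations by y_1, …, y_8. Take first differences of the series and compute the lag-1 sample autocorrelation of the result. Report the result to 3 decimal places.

First differences Δy: 1, -2, -6, 13, -8, 5, 1
Mean of differences = 0.5714
Numerator Σ(Δy_t−Δȳ)(Δy_{t+1}−Δȳ) = -208.4694
Denominator Σ(Δy_t−Δȳ)² = 297.7143
r_1(Δy) = -208.4694 / 297.7143 = -0.700

-0.700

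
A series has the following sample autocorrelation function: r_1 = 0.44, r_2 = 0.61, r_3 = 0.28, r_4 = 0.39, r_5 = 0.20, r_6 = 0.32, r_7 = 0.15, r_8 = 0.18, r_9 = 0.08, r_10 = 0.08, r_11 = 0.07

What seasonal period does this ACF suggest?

The largest autocorrelation is r_2 = 0.61; the remaining lags stay at or below 0.44.
The dominant spike at lag 2 indicates a seasonal period of 2.

2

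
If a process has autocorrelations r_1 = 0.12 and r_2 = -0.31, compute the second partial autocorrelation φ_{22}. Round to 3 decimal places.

φ_{22} = (r_2 − r_1²) / (1 − r_1²)
r_1² = (0.12)² = 0.0144
Numerator = -0.31 − 0.0144 = -0.3244; denominator = 1 − 0.0144 = 0.9856
φ_{22} = -0.3244 / 0.9856 = -0.329

-0.329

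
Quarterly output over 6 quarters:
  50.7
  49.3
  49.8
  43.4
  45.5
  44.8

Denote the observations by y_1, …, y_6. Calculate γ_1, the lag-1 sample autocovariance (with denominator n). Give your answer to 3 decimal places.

2.251

Mean ȳ = (50.7 + 49.3 + 49.8 + 43.4 + 45.5 + 44.8)/6 = 47.2500
Σ_{t=1}^{5}(y_t−ȳ)(y_{t+1}−ȳ) = 13.5075
γ_1 = 13.5075 / 6 = 2.251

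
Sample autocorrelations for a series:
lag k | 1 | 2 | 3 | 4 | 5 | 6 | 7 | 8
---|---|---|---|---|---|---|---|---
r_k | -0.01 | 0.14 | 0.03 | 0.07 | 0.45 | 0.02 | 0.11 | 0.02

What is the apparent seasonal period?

5

The largest autocorrelation is r_5 = 0.45; the remaining lags stay at or below 0.14.
The dominant spike at lag 5 indicates a seasonal period of 5.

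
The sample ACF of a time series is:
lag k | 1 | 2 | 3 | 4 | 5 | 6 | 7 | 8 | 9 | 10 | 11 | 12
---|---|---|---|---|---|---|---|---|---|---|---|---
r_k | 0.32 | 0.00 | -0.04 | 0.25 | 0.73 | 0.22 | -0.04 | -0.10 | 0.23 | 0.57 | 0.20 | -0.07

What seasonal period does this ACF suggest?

5

The largest autocorrelation is r_5 = 0.73, with a weaker echo at lag 10 (0.57); the remaining lags stay at or below 0.32. The elevated value at lag 1 (0.32), dropping to 0.00 at lag 2, reflects decaying short-term dependence rather than seasonality.
The dominant spike at lag 5 indicates a seasonal period of 5.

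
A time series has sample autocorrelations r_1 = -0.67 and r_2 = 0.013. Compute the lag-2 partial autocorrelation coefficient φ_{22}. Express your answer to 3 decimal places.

-0.791

φ_{22} = (r_2 − r_1²) / (1 − r_1²)
r_1² = (-0.67)² = 0.4489
Numerator = 0.013 − 0.4489 = -0.4359; denominator = 1 − 0.4489 = 0.5511
φ_{22} = -0.4359 / 0.5511 = -0.791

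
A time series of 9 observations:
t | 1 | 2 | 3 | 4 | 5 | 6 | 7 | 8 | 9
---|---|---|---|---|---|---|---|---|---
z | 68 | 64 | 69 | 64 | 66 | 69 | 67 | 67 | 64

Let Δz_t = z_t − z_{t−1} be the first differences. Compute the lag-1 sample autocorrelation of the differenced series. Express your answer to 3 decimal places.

First differences Δz: -4, 5, -5, 2, 3, -2, 0, -3
Mean of differences = -0.5000
Numerator Σ(Δz_t−Δz̄)(Δz_{t+1}−Δz̄) = -53.7500
Denominator Σ(Δz_t−Δz̄)² = 90.0000
r_1(Δz) = -53.7500 / 90.0000 = -0.597

-0.597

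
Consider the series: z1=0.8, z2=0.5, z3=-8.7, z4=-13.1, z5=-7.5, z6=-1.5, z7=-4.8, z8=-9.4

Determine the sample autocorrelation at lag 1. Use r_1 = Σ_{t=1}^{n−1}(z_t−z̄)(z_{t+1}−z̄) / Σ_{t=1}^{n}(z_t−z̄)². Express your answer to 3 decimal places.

Mean z̄ = (0.8 + 0.5 − 8.7 − 13.1 − 7.5 − 1.5 − 4.8 − 9.4)/8 = -5.4625
Deviations from mean: 6.2625, 5.9625, -3.2375, -7.6375, -2.0375, 3.9625, 0.6625, -3.9375
Numerator Σ_{t=1}^{7}(z_t−z̄)(z_{t+1}−z̄) = 50.2673
Denominator Σ(z_t−z̄)² = 179.3788
r_1 = 50.2673 / 179.3788 = 0.280

0.280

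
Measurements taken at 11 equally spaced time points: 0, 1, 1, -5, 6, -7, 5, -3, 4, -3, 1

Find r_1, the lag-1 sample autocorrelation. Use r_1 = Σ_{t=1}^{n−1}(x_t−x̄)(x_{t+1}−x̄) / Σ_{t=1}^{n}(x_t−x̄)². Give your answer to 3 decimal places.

-0.890

Mean x̄ = (0 + 1 + 1 − 5 + 6 − 7 + 5 − 3 + 4 − 3 + 1)/11 = 0.0000
Numerator Σ_{t=1}^{10}(x_t−x̄)(x_{t+1}−x̄) = -153.0000
Denominator Σ(x_t−x̄)² = 172.0000
r_1 = -153.0000 / 172.0000 = -0.890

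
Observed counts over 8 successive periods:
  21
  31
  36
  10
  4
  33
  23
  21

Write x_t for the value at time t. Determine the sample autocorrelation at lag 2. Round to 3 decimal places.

Mean x̄ = (21 + 31 + 36 + 10 + 4 + 33 + 23 + 21)/8 = 22.3750
Deviations from mean: -1.3750, 8.6250, 13.6250, -12.3750, -18.3750, 10.6250, 0.6250, -1.3750
Σ(x_t−x̄)(x_{t+2}−x̄) = (-18.7344) + (-106.7344) + (-250.3594) + (-131.4844) + (-11.4844) + (-14.6094) = -533.4063
Denominator Σ(x_t−x̄)² = 867.8750
r_2 = -533.4063 / 867.8750 = -0.615

-0.615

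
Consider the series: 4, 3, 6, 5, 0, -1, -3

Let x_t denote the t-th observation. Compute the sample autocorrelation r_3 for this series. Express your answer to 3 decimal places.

Mean x̄ = (4 + 3 + 6 + 5 + 0 − 1 − 3)/7 = 2.0000
Σ(x_t−x̄)(x_{t+3}−x̄) = (6.0000) + (-2.0000) + (-12.0000) + (-15.0000) = -23.0000
Denominator Σ(x_t−x̄)² = 68.0000
r_3 = -23.0000 / 68.0000 = -0.338

-0.338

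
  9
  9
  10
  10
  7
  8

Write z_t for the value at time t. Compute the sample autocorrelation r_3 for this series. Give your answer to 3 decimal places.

-0.159

Mean z̄ = (9 + 9 + 10 + 10 + 7 + 8)/6 = 8.8333
Deviations from mean: 0.1667, 0.1667, 1.1667, 1.1667, -1.8333, -0.8333
Numerator Σ_{t=1}^{3}(z_t−z̄)(z_{t+3}−z̄) = -1.0833
Denominator Σ(z_t−z̄)² = 6.8333
r_3 = -1.0833 / 6.8333 = -0.159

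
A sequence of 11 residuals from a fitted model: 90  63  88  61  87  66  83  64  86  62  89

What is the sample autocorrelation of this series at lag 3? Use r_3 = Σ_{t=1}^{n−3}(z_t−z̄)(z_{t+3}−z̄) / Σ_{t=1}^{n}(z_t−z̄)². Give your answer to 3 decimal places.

Mean z̄ = (90 + 63 + 88 + 61 + 87 + 66 + 83 + 64 + 86 + 62 + 89)/11 = 76.2727
Numerator Σ_{t=1}^{8}(z_t−z̄)(z_{t+3}−z̄) = -1059.0413
Denominator Σ(z_t−z̄)² = 1612.1818
r_3 = -1059.0413 / 1612.1818 = -0.657

-0.657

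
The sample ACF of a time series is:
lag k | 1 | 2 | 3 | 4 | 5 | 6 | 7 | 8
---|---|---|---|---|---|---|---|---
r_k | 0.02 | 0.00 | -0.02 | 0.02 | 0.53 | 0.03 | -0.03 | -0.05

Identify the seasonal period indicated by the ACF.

The largest autocorrelation is r_5 = 0.53; the remaining lags stay at or below 0.03.
The dominant spike at lag 5 indicates a seasonal period of 5.

5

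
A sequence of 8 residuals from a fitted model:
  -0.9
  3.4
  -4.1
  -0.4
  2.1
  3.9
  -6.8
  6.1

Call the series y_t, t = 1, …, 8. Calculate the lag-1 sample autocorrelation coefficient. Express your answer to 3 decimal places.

-0.575

Mean ȳ = (-0.9 + 3.4 − 4.1 − 0.4 + 2.1 + 3.9 − 6.8 + 6.1)/8 = 0.4125
Deviations from mean: -1.3125, 2.9875, -4.5125, -0.8125, 1.6875, 3.4875, -7.2125, 5.6875
Σ(y_t−ȳ)(y_{t+1}−ȳ) = (-3.9211) + (-13.4811) + (3.6664) + (-1.3711) + (5.8852) + (-25.1536) + (-41.0211) = -75.3964
Denominator Σ(y_t−ȳ)² = 131.0488
r_1 = -75.3964 / 131.0488 = -0.575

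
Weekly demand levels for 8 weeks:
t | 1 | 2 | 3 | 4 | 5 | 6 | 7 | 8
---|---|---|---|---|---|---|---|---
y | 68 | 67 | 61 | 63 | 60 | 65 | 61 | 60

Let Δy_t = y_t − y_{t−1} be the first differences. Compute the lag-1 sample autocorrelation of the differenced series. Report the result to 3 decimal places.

-0.617

First differences Δy: -1, -6, 2, -3, 5, -4, -1
Mean of differences = -1.1429
Numerator Σ(Δy_t−Δȳ)(Δy_{t+1}−Δȳ) = -51.1633
Denominator Σ(Δy_t−Δȳ)² = 82.8571
r_1(Δy) = -51.1633 / 82.8571 = -0.617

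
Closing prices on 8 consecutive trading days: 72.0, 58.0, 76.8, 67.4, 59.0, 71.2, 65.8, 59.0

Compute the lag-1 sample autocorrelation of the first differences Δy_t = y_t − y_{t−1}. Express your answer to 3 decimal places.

-0.530

First differences Δy: -14.0, 18.8, -9.4, -8.4, 12.2, -5.4, -6.8
Mean of differences = -1.8571
Numerator Σ(Δy_t−Δȳ)(Δy_{t+1}−Δȳ) = -481.5633
Denominator Σ(Δy_t−Δȳ)² = 908.4571
r_1(Δy) = -481.5633 / 908.4571 = -0.530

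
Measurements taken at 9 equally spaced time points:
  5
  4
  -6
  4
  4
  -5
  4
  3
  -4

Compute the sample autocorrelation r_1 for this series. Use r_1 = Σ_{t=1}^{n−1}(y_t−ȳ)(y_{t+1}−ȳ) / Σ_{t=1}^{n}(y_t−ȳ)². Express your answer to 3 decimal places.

-0.367

Mean ȳ = (5 + 4 − 6 + 4 + 4 − 5 + 4 + 3 − 4)/9 = 1.0000
Numerator Σ_{t=1}^{8}(y_t−ȳ)(y_{t+1}−ȳ) = -61.0000
Denominator Σ(y_t−ȳ)² = 166.0000
r_1 = -61.0000 / 166.0000 = -0.367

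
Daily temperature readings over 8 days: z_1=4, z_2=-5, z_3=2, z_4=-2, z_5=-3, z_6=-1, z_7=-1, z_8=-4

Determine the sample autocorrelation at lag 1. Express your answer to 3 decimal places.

-0.536

Mean z̄ = (4 − 5 + 2 − 2 − 3 − 1 − 1 − 4)/8 = -1.2500
Deviations from mean: 5.2500, -3.7500, 3.2500, -0.7500, -1.7500, 0.2500, 0.2500, -2.7500
Numerator Σ_{t=1}^{7}(z_t−z̄)(z_{t+1}−z̄) = -34.0625
Denominator Σ(z_t−z̄)² = 63.5000
r_1 = -34.0625 / 63.5000 = -0.536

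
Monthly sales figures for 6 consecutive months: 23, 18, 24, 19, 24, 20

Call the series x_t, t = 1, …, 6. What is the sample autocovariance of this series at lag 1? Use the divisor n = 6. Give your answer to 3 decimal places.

Mean x̄ = (23 + 18 + 24 + 19 + 24 + 20)/6 = 21.3333
Σ_{t=1}^{5}(x_t−x̄)(x_{t+1}−x̄) = -30.4444
γ_1 = -30.4444 / 6 = -5.074

-5.074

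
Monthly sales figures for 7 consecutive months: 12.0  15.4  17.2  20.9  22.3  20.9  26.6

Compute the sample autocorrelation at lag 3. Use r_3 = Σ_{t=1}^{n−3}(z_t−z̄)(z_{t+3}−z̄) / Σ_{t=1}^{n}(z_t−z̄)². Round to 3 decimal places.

Mean z̄ = (12.0 + 15.4 + 17.2 + 20.9 + 22.3 + 20.9 + 26.6)/7 = 19.3286
Σ(z_t−z̄)(z_{t+3}−z̄) = (-11.5163) + (-11.6735) + (-3.3449) + (11.4265) = -15.1082
Denominator Σ(z_t−z̄)² = 140.3143
r_3 = -15.1082 / 140.3143 = -0.108

-0.108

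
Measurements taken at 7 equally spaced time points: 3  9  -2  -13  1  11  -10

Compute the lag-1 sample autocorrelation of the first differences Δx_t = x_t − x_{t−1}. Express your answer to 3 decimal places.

First differences Δx: 6, -11, -11, 14, 10, -21
Mean of differences = -2.1667
Numerator Σ(Δx_t−Δx̄)(Δx_{t+1}−Δx̄) = -169.3611
Denominator Σ(Δx_t−Δx̄)² = 986.8333
r_1(Δx) = -169.3611 / 986.8333 = -0.172

-0.172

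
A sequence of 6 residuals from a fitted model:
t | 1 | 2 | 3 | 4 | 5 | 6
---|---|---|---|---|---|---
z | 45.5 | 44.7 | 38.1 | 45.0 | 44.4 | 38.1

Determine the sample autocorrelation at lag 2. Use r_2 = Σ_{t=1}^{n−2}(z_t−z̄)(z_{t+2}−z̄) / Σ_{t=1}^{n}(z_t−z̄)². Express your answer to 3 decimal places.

Mean z̄ = (45.5 + 44.7 + 38.1 + 45.0 + 44.4 + 38.1)/6 = 42.6333
Deviations from mean: 2.8667, 2.0667, -4.5333, 2.3667, 1.7667, -4.5333
Numerator Σ_{t=1}^{4}(z_t−z̄)(z_{t+2}−z̄) = -26.8422
Denominator Σ(z_t−z̄)² = 62.3133
r_2 = -26.8422 / 62.3133 = -0.431

-0.431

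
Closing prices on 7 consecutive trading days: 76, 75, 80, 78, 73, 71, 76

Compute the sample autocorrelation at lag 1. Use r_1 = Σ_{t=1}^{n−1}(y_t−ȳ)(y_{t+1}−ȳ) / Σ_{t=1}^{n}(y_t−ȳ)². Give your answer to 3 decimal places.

0.215

Mean ȳ = (76 + 75 + 80 + 78 + 73 + 71 + 76)/7 = 75.5714
Deviations from mean: 0.4286, -0.5714, 4.4286, 2.4286, -2.5714, -4.5714, 0.4286
Numerator Σ_{t=1}^{6}(y_t−ȳ)(y_{t+1}−ȳ) = 11.5306
Denominator Σ(y_t−ȳ)² = 53.7143
r_1 = 11.5306 / 53.7143 = 0.215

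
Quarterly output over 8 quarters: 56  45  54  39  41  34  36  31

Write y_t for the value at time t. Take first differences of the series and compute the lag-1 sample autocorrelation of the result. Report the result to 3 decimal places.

-0.827

First differences Δy: -11, 9, -15, 2, -7, 2, -5
Mean of differences = -3.5714
Numerator Σ(Δy_t−Δȳ)(Δy_{t+1}−Δȳ) = -346.8980
Denominator Σ(Δy_t−Δȳ)² = 419.7143
r_1(Δy) = -346.8980 / 419.7143 = -0.827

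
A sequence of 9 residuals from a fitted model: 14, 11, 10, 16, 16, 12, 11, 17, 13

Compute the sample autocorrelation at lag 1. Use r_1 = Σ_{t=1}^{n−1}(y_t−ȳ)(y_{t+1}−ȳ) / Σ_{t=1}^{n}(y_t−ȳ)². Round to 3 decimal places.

Mean ȳ = (14 + 11 + 10 + 16 + 16 + 12 + 11 + 17 + 13)/9 = 13.3333
Numerator Σ_{t=1}^{8}(y_t−ȳ)(y_{t+1}−ȳ) = -5.7778
Denominator Σ(y_t−ȳ)² = 52.0000
r_1 = -5.7778 / 52.0000 = -0.111

-0.111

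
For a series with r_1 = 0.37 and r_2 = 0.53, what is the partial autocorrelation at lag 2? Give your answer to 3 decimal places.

φ_{22} = (r_2 − r_1²) / (1 − r_1²)
r_1² = (0.37)² = 0.1369
Numerator = 0.53 − 0.1369 = 0.3931; denominator = 1 − 0.1369 = 0.8631
φ_{22} = 0.3931 / 0.8631 = 0.455

0.455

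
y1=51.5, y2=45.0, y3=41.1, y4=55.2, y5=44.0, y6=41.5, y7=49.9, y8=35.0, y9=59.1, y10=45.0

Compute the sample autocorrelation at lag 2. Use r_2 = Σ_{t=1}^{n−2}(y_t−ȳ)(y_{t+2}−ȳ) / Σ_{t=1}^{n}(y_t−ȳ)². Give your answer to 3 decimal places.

Mean ȳ = (51.5 + 45.0 + 41.1 + 55.2 + 44.0 + 41.5 + 49.9 + 35.0 + 59.1 + 45.0)/10 = 46.7300
Numerator Σ_{t=1}^{8}(y_t−ȳ)(y_{t+2}−ȳ) = 41.7632
Denominator Σ(y_t−ȳ)² = 467.6410
r_2 = 41.7632 / 467.6410 = 0.089

0.089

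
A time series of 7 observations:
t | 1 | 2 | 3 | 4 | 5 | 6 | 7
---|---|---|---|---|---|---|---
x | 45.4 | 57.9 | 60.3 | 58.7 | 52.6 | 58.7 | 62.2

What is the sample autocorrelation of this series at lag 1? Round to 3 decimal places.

Mean x̄ = (45.4 + 57.9 + 60.3 + 58.7 + 52.6 + 58.7 + 62.2)/7 = 56.5429
Deviations from mean: -11.1429, 1.3571, 3.7571, 2.1571, -3.9429, 2.1571, 5.6571
Numerator Σ_{t=1}^{6}(x_t−x̄)(x_{t+1}−x̄) = -6.7261
Denominator Σ(x_t−x̄)² = 196.9771
r_1 = -6.7261 / 196.9771 = -0.034

-0.034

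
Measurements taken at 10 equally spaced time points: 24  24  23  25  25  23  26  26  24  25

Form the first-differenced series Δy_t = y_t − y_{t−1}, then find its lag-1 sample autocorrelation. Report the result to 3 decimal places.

-0.437

First differences Δy: 0, -1, 2, 0, -2, 3, 0, -2, 1
Mean of differences = 0.1111
Numerator Σ(Δy_t−Δȳ)(Δy_{t+1}−Δȳ) = -10.0123
Denominator Σ(Δy_t−Δȳ)² = 22.8889
r_1(Δy) = -10.0123 / 22.8889 = -0.437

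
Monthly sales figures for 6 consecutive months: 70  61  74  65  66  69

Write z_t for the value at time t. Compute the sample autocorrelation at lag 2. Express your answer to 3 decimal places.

0.187

Mean z̄ = (70 + 61 + 74 + 65 + 66 + 69)/6 = 67.5000
Deviations from mean: 2.5000, -6.5000, 6.5000, -2.5000, -1.5000, 1.5000
Σ(z_t−z̄)(z_{t+2}−z̄) = (16.2500) + (16.2500) + (-9.7500) + (-3.7500) = 19.0000
Denominator Σ(z_t−z̄)² = 101.5000
r_2 = 19.0000 / 101.5000 = 0.187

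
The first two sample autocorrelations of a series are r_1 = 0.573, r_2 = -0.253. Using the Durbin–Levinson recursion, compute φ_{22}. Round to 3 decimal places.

-0.865

φ_{22} = (r_2 − r_1²) / (1 − r_1²)
r_1² = (0.573)² = 0.328329
Numerator = -0.253 − 0.3283 = -0.5813; denominator = 1 − 0.3283 = 0.6717
φ_{22} = -0.5813 / 0.6717 = -0.865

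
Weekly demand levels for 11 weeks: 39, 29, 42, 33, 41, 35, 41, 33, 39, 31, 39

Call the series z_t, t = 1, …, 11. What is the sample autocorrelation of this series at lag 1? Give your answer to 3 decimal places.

-0.791

Mean z̄ = (39 + 29 + 42 + 33 + 41 + 35 + 41 + 33 + 39 + 31 + 39)/11 = 36.5455
Numerator Σ_{t=1}^{10}(z_t−z̄)(z_{t+1}−z̄) = -160.2975
Denominator Σ(z_t−z̄)² = 202.7273
r_1 = -160.2975 / 202.7273 = -0.791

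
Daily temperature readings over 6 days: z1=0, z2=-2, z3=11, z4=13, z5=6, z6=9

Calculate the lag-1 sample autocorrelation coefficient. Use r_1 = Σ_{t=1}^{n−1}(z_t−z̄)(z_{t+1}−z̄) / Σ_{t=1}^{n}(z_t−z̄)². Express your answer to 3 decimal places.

Mean z̄ = (0 − 2 + 11 + 13 + 6 + 9)/6 = 6.1667
Deviations from mean: -6.1667, -8.1667, 4.8333, 6.8333, -0.1667, 2.8333
Σ(z_t−z̄)(z_{t+1}−z̄) = (50.3611) + (-39.4722) + (33.0278) + (-1.1389) + (-0.4722) = 42.3056
Denominator Σ(z_t−z̄)² = 182.8333
r_1 = 42.3056 / 182.8333 = 0.231

0.231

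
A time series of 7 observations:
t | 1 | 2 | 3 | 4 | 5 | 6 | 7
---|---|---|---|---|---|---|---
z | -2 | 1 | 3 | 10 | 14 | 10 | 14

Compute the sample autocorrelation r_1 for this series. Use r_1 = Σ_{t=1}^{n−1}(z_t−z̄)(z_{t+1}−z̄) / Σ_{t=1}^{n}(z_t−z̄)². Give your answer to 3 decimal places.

0.517

Mean z̄ = (-2 + 1 + 3 + 10 + 14 + 10 + 14)/7 = 7.1429
Deviations from mean: -9.1429, -6.1429, -4.1429, 2.8571, 6.8571, 2.8571, 6.8571
Σ(z_t−z̄)(z_{t+1}−z̄) = (56.1633) + (25.4490) + (-11.8367) + (19.5918) + (19.5918) + (19.5918) = 128.5510
Denominator Σ(z_t−z̄)² = 248.8571
r_1 = 128.5510 / 248.8571 = 0.517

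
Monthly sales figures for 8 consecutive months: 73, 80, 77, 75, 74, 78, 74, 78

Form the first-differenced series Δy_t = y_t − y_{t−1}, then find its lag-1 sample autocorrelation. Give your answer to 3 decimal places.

First differences Δy: 7, -3, -2, -1, 4, -4, 4
Mean of differences = 0.7143
Numerator Σ(Δy_t−Δȳ)(Δy_{t+1}−Δȳ) = -45.2245
Denominator Σ(Δy_t−Δȳ)² = 107.4286
r_1(Δy) = -45.2245 / 107.4286 = -0.421

-0.421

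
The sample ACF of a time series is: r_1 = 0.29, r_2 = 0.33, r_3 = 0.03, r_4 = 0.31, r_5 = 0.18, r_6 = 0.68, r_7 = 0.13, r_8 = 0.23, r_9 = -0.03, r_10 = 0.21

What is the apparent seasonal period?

6

The largest autocorrelation is r_6 = 0.68; the remaining lags stay at or below 0.33.
The dominant spike at lag 6 indicates a seasonal period of 6.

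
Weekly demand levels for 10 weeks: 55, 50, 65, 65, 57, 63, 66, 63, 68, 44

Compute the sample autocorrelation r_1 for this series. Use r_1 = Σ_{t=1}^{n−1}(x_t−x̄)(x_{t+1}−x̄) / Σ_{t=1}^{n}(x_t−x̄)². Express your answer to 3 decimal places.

-0.108

Mean x̄ = (55 + 50 + 65 + 65 + 57 + 63 + 66 + 63 + 68 + 44)/10 = 59.6000
Numerator Σ_{t=1}^{9}(x_t−x̄)(x_{t+1}−x̄) = -60.3600
Denominator Σ(x_t−x̄)² = 556.4000
r_1 = -60.3600 / 556.4000 = -0.108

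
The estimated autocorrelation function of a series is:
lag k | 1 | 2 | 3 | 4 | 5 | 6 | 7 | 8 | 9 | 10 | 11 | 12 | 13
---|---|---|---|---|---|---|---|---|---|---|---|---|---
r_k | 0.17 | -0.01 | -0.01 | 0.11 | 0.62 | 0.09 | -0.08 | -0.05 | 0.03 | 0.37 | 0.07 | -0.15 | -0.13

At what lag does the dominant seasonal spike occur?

The largest autocorrelation is r_5 = 0.62, with a weaker echo at lag 10 (0.37); the remaining lags stay at or below 0.17.
The dominant spike at lag 5 indicates a seasonal period of 5.

5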